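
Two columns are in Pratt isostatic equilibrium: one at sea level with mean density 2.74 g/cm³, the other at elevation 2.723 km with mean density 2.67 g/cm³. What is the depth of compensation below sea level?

ρ_ref D = ρ (D + h) → D (ρ_ref − ρ) = ρ h.
D = ρ h/(ρ_ref − ρ) = 2.67 × 2.723 km/(2.74 − 2.67) = 104 km.

104 km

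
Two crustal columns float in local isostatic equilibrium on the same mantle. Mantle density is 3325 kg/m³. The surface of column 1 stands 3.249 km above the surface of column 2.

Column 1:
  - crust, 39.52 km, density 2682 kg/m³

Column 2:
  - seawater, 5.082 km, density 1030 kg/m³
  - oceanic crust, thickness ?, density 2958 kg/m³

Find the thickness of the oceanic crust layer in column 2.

8.03 km

Take the compensation level at the base of the deeper column (depth z_c below the surface of column 1) and equate Σ ρ_i t_i down to z_c; mantle fills any gap and the z_c terms cancel.
Column 1: 39.52×2682 + (z_c − 39.52)×3325
Column 2: 3.249×0 + 5.082×1030 + x×2958 + (z_c − 3.249 − 5.082 − x)×3325
The z_c×3325 term appears on both sides and cancels. Collect the known terms of each column as K = Σ(ρt)_known − 3325 × (depth of known layers): K_1 = 105992.64 − 3325×39.52 = −25411.36; K_2 = 5234.46 − 3325×(3.249 + 5.082) = −22466.115.
Balance: K_1 = K_2 − x×(3325 − 2958), so x = (K_2 − K_1)/(3325 − 2958) = 2945.24/367 = 8.03 km.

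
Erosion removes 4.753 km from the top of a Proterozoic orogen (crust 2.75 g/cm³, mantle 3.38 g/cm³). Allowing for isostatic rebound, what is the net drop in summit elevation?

Rebound u = e ρ_c/ρ_m = 4.753 km × 2.75/3.38 = 3.867 km.
Net surface drop = e − u = 4.753 km − 3.867 km = e (ρ_m − ρ_c)/ρ_m = 0.886 km.

0.886 km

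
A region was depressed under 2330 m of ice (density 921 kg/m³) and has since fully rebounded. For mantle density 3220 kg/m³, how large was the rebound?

666 m

Removing the load lets mantle flow back in; uplift u satisfies ρ_ice t = ρ_m u.
u = t ρ_ice/ρ_m = 2330 m × 921/3220 = 666 m.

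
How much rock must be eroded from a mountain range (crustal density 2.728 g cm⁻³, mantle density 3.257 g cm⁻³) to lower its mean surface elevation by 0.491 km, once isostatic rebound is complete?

Net drop Δ = e − u = e − e ρ_c/ρ_m = e (ρ_m − ρ_c)/ρ_m.
e = Δ ρ_m/(ρ_m − ρ_c) = 0.491 km × 3.257/0.529 = 3.02 km.

3.02 km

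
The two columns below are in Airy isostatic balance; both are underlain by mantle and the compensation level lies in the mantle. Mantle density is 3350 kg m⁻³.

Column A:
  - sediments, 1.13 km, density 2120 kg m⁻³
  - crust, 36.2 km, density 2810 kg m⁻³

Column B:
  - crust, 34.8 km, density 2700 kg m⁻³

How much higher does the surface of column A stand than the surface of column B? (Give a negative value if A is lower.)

−0.502 km

For any compensation level in the mantle, the mantle terms cancel and isostasy reduces to e = (Σt_A − Σt_B) − (Σ(ρt)_A − Σ(ρt)_B) / ρ_m.
Σt_A = 37.33 km; Σt_B = 34.8 km; Σ(ρt)_A = 104117.6; Σ(ρt)_B = 93960 (in km·kg m⁻³).
e = (37.33 − 34.8) − (104117.6 − 93960) / 3350 = −0.502 km.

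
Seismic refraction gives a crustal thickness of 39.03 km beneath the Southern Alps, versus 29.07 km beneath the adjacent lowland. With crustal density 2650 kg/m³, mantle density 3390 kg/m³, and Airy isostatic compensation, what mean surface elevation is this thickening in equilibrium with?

2.17 km

Excess crust Δ = 39.03 km − 29.07 km = 9.96 km, split between elevation h and root r with h + r = Δ.
Airy balance ρ_c h = (ρ_m − ρ_c) r gives r = h ρ_c/(ρ_m − ρ_c), so h (1 + ρ_c/(ρ_m − ρ_c)) = Δ, i.e. h = Δ (ρ_m − ρ_c)/ρ_m.
h = 9.96 km × 740/3390 = 2.17 km.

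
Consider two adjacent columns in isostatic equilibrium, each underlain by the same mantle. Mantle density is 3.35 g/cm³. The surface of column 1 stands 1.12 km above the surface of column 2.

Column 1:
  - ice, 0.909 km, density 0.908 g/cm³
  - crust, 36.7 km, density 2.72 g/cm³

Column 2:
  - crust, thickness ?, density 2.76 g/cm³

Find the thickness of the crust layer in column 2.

36.6 km

Take the compensation level at the base of the deeper column (depth z_c below the surface of column 1) and equate Σ ρ_i t_i down to z_c; mantle fills any gap and the z_c terms cancel.
Column 1: 0.909×0.908 + 36.7×2.72 + (z_c − 37.609)×3.35
Column 2: 1.12×0 + x×2.76 + (z_c − 1.12 − 0 − x)×3.35
The z_c×3.35 term appears on both sides and cancels. Collect the known terms of each column as K = Σ(ρt)_known − 3.35 × (depth of known layers): K_1 = 100.649372 − 3.35×37.609 = −25.340778; K_2 = 0 − 3.35×(1.12 + 0) = −3.752.
Balance: K_1 = K_2 − x×(3.35 − 2.76), so x = (K_2 − K_1)/(3.35 − 2.76) = 21.5888/0.59 = 36.6 km.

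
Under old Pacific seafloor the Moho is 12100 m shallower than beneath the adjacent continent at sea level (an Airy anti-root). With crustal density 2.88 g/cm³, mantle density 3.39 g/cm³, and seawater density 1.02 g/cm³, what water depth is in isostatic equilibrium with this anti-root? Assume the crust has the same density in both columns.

Replacing a thickness d of crust by seawater at the top must be balanced by replacing crust with mantle at the base: d (ρ_c − ρ_w) = a (ρ_m − ρ_c).
d = a (ρ_m − ρ_c)/(ρ_c − ρ_w) = 12100 m × 0.51/1.86 = 3320 m.

3320 m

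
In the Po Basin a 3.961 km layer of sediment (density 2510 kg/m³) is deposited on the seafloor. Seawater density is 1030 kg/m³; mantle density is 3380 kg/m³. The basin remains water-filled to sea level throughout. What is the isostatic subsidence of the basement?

Submarine loading: the sediment displaces seawater, and the subsidence is in turn flooded, so s (ρ_m − ρ_w) = t (ρ_sed − ρ_w).
s = 3.961 km × (2510 − 1030) / (3380 − 1030) = 2.49 km.

2.49 km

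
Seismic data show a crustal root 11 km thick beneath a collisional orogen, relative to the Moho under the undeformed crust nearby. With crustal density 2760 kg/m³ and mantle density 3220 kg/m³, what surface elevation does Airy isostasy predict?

1.83 km

Isostatic balance requires: ρ_c h = (ρ_m − ρ_c) r.
h = r (ρ_m − ρ_c) / ρ_c = 11 km × (3220 − 2760) / 2760 = 1.83 km.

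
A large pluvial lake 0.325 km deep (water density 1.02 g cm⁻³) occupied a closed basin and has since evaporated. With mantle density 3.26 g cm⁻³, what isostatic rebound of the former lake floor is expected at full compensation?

0.102 km

u = d ρ_w/ρ_m = 0.325 km × 1.02/3.26 = 0.102 km.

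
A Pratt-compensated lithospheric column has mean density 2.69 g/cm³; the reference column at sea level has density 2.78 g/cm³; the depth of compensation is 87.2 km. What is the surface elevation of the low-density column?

2.92 km

ρ_ref D = ρ (D + h) → h = D (ρ_ref − ρ)/ρ.
h = 87.2 km × (2.78 − 2.69)/2.69 = 2.92 km.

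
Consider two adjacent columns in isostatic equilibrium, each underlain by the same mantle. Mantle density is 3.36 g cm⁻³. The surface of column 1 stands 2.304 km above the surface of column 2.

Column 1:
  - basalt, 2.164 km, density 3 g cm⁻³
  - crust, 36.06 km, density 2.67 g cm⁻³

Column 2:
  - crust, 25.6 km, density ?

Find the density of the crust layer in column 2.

Take the compensation level at the base of the deeper column (depth z_c below the surface of column 1) and equate Σ ρ_i t_i down to z_c; mantle fills any gap and the z_c terms cancel.
Column 1: 2.164×3 + 36.06×2.67 + (z_c − 38.224)×3.36
Column 2: 2.304×0 + 25.6×ρ + (z_c − 2.304 − 25.6)×3.36
The z_c×3.36 term appears on both sides and cancels. Collect the known terms of each column as K = Σ(ρt)_known − 3.36 × (depth of known layers): K_1 = 102.7722 − 3.36×38.224 = −25.66044; K_2 = 0 − 3.36×(2.304 + 25.6) = −93.75744.
Balance: K_1 = K_2 + 25.6×ρ, so ρ = (K_1 − K_2)/25.6 = 68.097/25.6 = 2.66 g cm⁻³.

2.66 g cm⁻³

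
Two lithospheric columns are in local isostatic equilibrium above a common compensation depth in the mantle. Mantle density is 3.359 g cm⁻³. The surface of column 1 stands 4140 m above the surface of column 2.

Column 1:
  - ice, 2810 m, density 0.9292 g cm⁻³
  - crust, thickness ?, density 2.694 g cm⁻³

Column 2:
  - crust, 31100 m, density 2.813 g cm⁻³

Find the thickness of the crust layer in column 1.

36200 m

Take the compensation level at the base of the deeper column (depth z_c below the surface of column 1) and equate Σ ρ_i t_i down to z_c; mantle fills any gap and the z_c terms cancel.
Column 1: 2810×0.9292 + x×2.694 + (z_c − 2810 − x)×3.359
Column 2: 4140×0 + 31100×2.813 + (z_c − 4140 − 31100)×3.359
The z_c×3.359 term appears on both sides and cancels. Collect the known terms of each column as K = Σ(ρt)_known − 3.359 × (depth of known layers): K_1 = 2611.052 − 3.359×2810 = −6827.738; K_2 = 87484.3 − 3.359×(4140 + 31100) = −30886.86.
Balance: K_1 − x×(3.359 − 2.694) = K_2, so x = (K_1 − K_2)/(3.359 − 2.694) = 24059.1/0.665 = 36200 m.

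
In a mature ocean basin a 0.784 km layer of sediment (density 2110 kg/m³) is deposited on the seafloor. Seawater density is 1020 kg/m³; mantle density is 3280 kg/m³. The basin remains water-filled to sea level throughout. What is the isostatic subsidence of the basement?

Submarine loading: the sediment displaces seawater, and the subsidence is in turn flooded, so s (ρ_m − ρ_w) = t (ρ_sed − ρ_w).
s = 0.784 km × (2110 − 1020) / (3280 − 1020) = 0.378 km.

0.378 km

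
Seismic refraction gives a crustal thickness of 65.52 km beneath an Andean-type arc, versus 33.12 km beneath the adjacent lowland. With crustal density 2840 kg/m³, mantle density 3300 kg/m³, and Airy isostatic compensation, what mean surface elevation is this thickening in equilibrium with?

4.52 km

Excess crust Δ = 65.52 km − 33.12 km = 32.4 km, split between elevation h and root r with h + r = Δ.
Airy balance ρ_c h = (ρ_m − ρ_c) r gives r = h ρ_c/(ρ_m − ρ_c), so h (1 + ρ_c/(ρ_m − ρ_c)) = Δ, i.e. h = Δ (ρ_m − ρ_c)/ρ_m.
h = 32.4 km × 460/3300 = 4.52 km.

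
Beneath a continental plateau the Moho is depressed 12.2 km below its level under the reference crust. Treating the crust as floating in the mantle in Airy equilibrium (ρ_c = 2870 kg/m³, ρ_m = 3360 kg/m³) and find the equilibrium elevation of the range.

Balancing pressure at the compensation depth: ρ_c h = (ρ_m − ρ_c) r.
h = r (ρ_m − ρ_c) / ρ_c = 12.2 km × (3360 − 2870) / 2870 = 2.08 km.

2.08 km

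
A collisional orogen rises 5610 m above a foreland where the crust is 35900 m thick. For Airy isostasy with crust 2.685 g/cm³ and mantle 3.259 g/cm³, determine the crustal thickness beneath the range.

Root depth r = h ρ_c / (ρ_m − ρ_c) = 5610 m × 2.685 / 0.574 = 26240 m.
Total thickness = T + h + r = 35900 m + 5610 m + 26240 m = 67800 m.

67800 m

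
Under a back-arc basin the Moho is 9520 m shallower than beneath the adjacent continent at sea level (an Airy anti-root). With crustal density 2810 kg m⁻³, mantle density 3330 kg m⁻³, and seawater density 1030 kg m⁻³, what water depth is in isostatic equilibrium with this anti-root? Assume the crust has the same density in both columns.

2780 m

Replacing a thickness d of crust by seawater at the top must be balanced by replacing crust with mantle at the base: d (ρ_c − ρ_w) = a (ρ_m − ρ_c).
d = a (ρ_m − ρ_c)/(ρ_c − ρ_w) = 9520 m × 520/1780 = 2780 m.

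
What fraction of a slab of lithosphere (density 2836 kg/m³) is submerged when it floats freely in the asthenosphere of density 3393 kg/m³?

83.6%

Submerged fraction = ρ_obj/ρ_fluid = 2836/3393 = 83.6%.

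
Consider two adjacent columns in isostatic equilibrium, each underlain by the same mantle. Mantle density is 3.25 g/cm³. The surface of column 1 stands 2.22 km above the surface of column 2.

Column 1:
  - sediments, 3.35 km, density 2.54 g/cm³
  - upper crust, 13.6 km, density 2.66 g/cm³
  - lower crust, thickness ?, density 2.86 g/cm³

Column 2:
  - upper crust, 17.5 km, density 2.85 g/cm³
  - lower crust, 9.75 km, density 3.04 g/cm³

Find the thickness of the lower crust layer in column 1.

15 km

Take the compensation level at the base of the deeper column (depth z_c below the surface of column 1) and equate Σ ρ_i t_i down to z_c; mantle fills any gap and the z_c terms cancel.
Column 1: 3.35×2.54 + 13.6×2.66 + x×2.86 + (z_c − 16.95 − x)×3.25
Column 2: 2.22×0 + 17.5×2.85 + 9.75×3.04 + (z_c − 2.22 − 27.25)×3.25
The z_c×3.25 term appears on both sides and cancels. Collect the known terms of each column as K = Σ(ρt)_known − 3.25 × (depth of known layers): K_1 = 44.685 − 3.25×16.95 = −10.4025; K_2 = 79.515 − 3.25×(2.22 + 27.25) = −16.2625.
Balance: K_1 − x×(3.25 − 2.86) = K_2, so x = (K_1 − K_2)/(3.25 − 2.86) = 5.86/0.39 = 15 km.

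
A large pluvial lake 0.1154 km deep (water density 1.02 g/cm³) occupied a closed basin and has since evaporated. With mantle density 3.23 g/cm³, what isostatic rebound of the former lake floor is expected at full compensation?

u = d ρ_w/ρ_m = 0.1154 km × 1.02/3.23 = 0.0364 km.

0.0364 km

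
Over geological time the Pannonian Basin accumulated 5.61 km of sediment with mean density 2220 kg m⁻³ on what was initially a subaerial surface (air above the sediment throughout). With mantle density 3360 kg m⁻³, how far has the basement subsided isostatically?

3.71 km

Subaerial load: s = t ρ_sed / ρ_m = 5.61 km × 2220/3360 = 3.71 km.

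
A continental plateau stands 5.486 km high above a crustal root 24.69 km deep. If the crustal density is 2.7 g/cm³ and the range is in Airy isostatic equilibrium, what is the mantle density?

Airy balance: ρ_c h = (ρ_m − ρ_c) r → ρ_m = ρ_c (1 + h/r).
ρ_m = 2.7 × (1 + 5.486 km/24.69 km) = 3.3 g/cm³.

3.3 g/cm³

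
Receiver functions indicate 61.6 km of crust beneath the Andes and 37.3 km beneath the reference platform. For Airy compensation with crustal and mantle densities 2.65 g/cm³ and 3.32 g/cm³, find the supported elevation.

Excess crust Δ = 61.6 km − 37.3 km = 24.3 km, split between elevation h and root r with h + r = Δ.
Airy balance ρ_c h = (ρ_m − ρ_c) r gives r = h ρ_c/(ρ_m − ρ_c), so h (1 + ρ_c/(ρ_m − ρ_c)) = Δ, i.e. h = Δ (ρ_m − ρ_c)/ρ_m.
h = 24.3 km × 0.67/3.32 = 4.9 km.

4.9 km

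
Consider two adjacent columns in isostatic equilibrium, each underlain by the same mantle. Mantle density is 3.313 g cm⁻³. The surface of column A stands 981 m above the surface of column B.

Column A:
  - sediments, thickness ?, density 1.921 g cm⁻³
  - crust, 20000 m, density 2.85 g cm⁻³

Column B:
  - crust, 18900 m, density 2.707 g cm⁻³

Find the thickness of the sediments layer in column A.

3910 m

Take the compensation level at the base of the deeper column (depth z_c below the surface of column A) and equate Σ ρ_i t_i down to z_c; mantle fills any gap and the z_c terms cancel.
Column A: x×1.921 + 20000×2.85 + (z_c − 20000 − x)×3.313
Column B: 981×0 + 18900×2.707 + (z_c − 981 − 18900)×3.313
The z_c×3.313 term appears on both sides and cancels. Collect the known terms of each column as K = Σ(ρt)_known − 3.313 × (depth of known layers): K_A = 57000 − 3.313×20000 = −9260; K_B = 51162.3 − 3.313×(981 + 18900) = −14703.453.
Balance: K_A − x×(3.313 − 1.921) = K_B, so x = (K_A − K_B)/(3.313 − 1.921) = 5443.45/1.392 = 3910 m.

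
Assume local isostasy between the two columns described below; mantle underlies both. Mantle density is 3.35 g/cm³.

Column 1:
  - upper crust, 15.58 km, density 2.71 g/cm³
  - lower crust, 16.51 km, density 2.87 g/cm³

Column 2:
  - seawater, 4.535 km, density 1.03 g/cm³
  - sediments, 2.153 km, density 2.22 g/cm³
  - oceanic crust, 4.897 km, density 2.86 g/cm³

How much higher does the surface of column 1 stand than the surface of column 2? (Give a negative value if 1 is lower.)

0.759 km

For any compensation level in the mantle, the mantle terms cancel and isostasy reduces to e = (Σt_1 − Σt_2) − (Σ(ρt)_1 − Σ(ρt)_2) / ρ_m.
Σt_1 = 32.09 km; Σt_2 = 11.585 km; Σ(ρt)_1 = 89.6055; Σ(ρt)_2 = 23.45613 (in km·g/cm³).
e = (32.09 − 11.585) − (89.6055 − 23.45613) / 3.35 = 0.759 km.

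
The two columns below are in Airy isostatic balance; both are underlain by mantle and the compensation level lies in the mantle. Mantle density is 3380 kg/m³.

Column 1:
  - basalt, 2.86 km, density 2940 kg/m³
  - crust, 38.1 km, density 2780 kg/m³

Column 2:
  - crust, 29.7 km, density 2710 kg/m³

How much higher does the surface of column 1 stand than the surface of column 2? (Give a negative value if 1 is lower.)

For any compensation level in the mantle, the mantle terms cancel and isostasy reduces to e = (Σt_1 − Σt_2) − (Σ(ρt)_1 − Σ(ρt)_2) / ρ_m.
Σt_1 = 40.96 km; Σt_2 = 29.7 km; Σ(ρt)_1 = 114326.4; Σ(ρt)_2 = 80487 (in km·kg/m³).
e = (40.96 − 29.7) − (114326.4 − 80487) / 3380 = 1.25 km.

1.25 km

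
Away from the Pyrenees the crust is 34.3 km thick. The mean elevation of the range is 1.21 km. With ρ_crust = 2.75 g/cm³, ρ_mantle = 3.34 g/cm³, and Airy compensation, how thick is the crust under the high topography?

Root depth r = h ρ_c / (ρ_m − ρ_c) = 1.21 km × 2.75 / 0.59 = 5.64 km.
Total thickness = T + h + r = 34.3 km + 1.21 km + 5.64 km = 41.1 km.

41.1 km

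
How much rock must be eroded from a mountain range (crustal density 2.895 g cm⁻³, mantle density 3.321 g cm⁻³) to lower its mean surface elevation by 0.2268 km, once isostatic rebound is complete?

1.77 km

Net drop Δ = e − u = e − e ρ_c/ρ_m = e (ρ_m − ρ_c)/ρ_m.
e = Δ ρ_m/(ρ_m − ρ_c) = 0.2268 km × 3.321/0.426 = 1.77 km.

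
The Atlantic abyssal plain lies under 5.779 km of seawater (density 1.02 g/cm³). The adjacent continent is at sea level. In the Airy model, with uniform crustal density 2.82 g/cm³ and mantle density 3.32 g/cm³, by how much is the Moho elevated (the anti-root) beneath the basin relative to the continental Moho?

20.8 km

For local isostatic compensation: replacing crust with seawater at the top is compensated by replacing crust with mantle at the base: d (ρ_c − ρ_w) = a (ρ_m − ρ_c).
a = d (ρ_c − ρ_w)/(ρ_m − ρ_c) = 5.779 km × 1.8/0.5 = 20.8 km.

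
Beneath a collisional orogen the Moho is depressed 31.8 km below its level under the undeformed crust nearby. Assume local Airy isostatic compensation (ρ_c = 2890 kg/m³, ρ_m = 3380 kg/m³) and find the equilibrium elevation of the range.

5.39 km

For local isostatic compensation: ρ_c h = (ρ_m − ρ_c) r.
h = r (ρ_m − ρ_c) / ρ_c = 31.8 km × (3380 − 2890) / 2890 = 5.39 km.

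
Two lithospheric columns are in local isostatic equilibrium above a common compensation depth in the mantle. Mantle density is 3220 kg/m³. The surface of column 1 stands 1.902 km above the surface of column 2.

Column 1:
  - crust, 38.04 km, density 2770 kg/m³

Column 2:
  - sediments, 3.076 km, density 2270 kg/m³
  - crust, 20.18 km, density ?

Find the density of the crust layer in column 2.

2820 kg/m³

Take the compensation level at the base of the deeper column (depth z_c below the surface of column 1) and equate Σ ρ_i t_i down to z_c; mantle fills any gap and the z_c terms cancel.
Column 1: 38.04×2770 + (z_c − 38.04)×3220
Column 2: 1.902×0 + 3.076×2270 + 20.18×ρ + (z_c − 1.902 − 23.256)×3220
The z_c×3220 term appears on both sides and cancels. Collect the known terms of each column as K = Σ(ρt)_known − 3220 × (depth of known layers): K_1 = 105370.8 − 3220×38.04 = −17118; K_2 = 6982.52 − 3220×(1.902 + 23.256) = −74026.24.
Balance: K_1 = K_2 + 20.18×ρ, so ρ = (K_1 − K_2)/20.18 = 56908.2/20.18 = 2820 kg/m³.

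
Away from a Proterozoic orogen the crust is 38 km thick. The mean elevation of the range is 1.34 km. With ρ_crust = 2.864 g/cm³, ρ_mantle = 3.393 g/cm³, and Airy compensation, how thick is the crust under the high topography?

Root depth r = h ρ_c / (ρ_m − ρ_c) = 1.34 km × 2.864 / 0.529 = 7.255 km.
Total thickness = T + h + r = 38 km + 1.34 km + 7.255 km = 46.6 km.

46.6 km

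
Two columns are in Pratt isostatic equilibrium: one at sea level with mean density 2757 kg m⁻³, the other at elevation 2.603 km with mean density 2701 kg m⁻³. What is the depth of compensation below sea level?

ρ_ref D = ρ (D + h) → D (ρ_ref − ρ) = ρ h.
D = ρ h/(ρ_ref − ρ) = 2701 × 2.603 km/(2757 − 2701) = 126 km.

126 km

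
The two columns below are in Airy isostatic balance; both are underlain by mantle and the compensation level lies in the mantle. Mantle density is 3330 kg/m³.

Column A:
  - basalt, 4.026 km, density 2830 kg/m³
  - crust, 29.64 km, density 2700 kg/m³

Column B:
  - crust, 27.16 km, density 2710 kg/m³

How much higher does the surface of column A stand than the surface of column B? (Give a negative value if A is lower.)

For any compensation level in the mantle, the mantle terms cancel and isostasy reduces to e = (Σt_A − Σt_B) − (Σ(ρt)_A − Σ(ρt)_B) / ρ_m.
Σt_A = 33.666 km; Σt_B = 27.16 km; Σ(ρt)_A = 91421.58; Σ(ρt)_B = 73603.6 (in km·kg/m³).
e = (33.666 − 27.16) − (91421.58 − 73603.6) / 3330 = 1.16 km.

1.16 km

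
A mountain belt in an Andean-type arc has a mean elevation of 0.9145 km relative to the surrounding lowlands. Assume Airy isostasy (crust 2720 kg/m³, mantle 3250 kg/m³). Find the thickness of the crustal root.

4.69 km

Equating mass per unit area of the two columns: the weight of the topography is balanced by the buoyancy of the root, ρ_c h = (ρ_m − ρ_c) r.
r = h · ρ_c / (ρ_m − ρ_c) = 0.9145 km × 2720 / (3250 − 2720) = 4.69 km.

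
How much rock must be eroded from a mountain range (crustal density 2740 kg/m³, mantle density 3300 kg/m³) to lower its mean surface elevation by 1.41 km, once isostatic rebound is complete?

Net drop Δ = e − u = e − e ρ_c/ρ_m = e (ρ_m − ρ_c)/ρ_m.
e = Δ ρ_m/(ρ_m − ρ_c) = 1.41 km × 3300/560 = 8.31 km.

8.31 km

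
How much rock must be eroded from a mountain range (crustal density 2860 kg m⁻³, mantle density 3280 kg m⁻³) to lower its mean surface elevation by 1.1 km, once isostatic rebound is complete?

8.59 km

Net drop Δ = e − u = e − e ρ_c/ρ_m = e (ρ_m − ρ_c)/ρ_m.
e = Δ ρ_m/(ρ_m − ρ_c) = 1.1 km × 3280/420 = 8.59 km.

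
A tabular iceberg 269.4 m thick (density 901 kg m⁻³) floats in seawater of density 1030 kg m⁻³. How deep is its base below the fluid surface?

236 m

Draft d = t ρ_obj/ρ_fluid = 269.4 m × 901/1030 = 236 m.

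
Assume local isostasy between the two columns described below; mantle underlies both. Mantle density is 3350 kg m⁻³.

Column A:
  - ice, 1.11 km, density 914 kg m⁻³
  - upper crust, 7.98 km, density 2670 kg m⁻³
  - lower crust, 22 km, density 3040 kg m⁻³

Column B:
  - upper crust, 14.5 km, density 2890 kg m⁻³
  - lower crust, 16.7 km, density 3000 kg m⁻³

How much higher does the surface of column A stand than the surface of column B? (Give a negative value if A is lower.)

For any compensation level in the mantle, the mantle terms cancel and isostasy reduces to e = (Σt_A − Σt_B) − (Σ(ρt)_A − Σ(ρt)_B) / ρ_m.
Σt_A = 31.09 km; Σt_B = 31.2 km; Σ(ρt)_A = 89201.14; Σ(ρt)_B = 92005 (in km·kg m⁻³).
e = (31.09 − 31.2) − (89201.14 − 92005) / 3350 = 0.727 km.

0.727 km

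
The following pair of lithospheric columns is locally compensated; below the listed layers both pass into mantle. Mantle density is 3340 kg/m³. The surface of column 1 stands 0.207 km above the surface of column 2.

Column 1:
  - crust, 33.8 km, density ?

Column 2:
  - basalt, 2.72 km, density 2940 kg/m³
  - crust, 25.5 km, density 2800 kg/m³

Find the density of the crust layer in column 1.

2880 kg/m³

Take the compensation level at the base of the deeper column (depth z_c below the surface of column 1) and equate Σ ρ_i t_i down to z_c; mantle fills any gap and the z_c terms cancel.
Column 1: 33.8×ρ + (z_c − 33.8)×3340
Column 2: 0.207×0 + 2.72×2940 + 25.5×2800 + (z_c − 0.207 − 28.22)×3340
The z_c×3340 term appears on both sides and cancels. Collect the known terms of each column as K = Σ(ρt)_known − 3340 × (depth of known layers): K_1 = 0 − 3340×33.8 = −112892; K_2 = 79396.8 − 3340×(0.207 + 28.22) = −15549.38.
Balance: K_1 + 33.8×ρ = K_2, so ρ = (K_2 − K_1)/33.8 = 97342.6/33.8 = 2880 kg/m³.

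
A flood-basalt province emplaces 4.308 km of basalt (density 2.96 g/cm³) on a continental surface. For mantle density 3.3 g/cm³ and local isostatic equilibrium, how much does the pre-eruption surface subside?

3.86 km

Subaerial loading: s = t ρ_load / ρ_m.
s = 4.308 km × 2.96/3.3 = 3.86 km.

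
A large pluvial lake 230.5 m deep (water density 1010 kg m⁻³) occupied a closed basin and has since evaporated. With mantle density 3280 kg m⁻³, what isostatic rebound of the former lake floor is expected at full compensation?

u = d ρ_w/ρ_m = 230.5 m × 1010/3280 = 71 m.

71 m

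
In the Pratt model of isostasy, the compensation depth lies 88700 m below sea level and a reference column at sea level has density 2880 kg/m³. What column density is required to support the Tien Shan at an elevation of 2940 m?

Pratt balance: ρ_ref D = ρ (D + h).
ρ = ρ_ref D/(D + h) = 2880 × 88700 m/(88700 m + 2940 m) = 2790 kg/m³.

2790 kg/m³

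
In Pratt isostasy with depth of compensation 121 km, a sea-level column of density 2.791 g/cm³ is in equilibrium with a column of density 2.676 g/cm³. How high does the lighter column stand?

5.2 km

ρ_ref D = ρ (D + h) → h = D (ρ_ref − ρ)/ρ.
h = 121 km × (2.791 − 2.676)/2.676 = 5.2 km.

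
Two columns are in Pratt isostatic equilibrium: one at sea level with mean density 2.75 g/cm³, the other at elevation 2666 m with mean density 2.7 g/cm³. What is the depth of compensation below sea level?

ρ_ref D = ρ (D + h) → D (ρ_ref − ρ) = ρ h.
D = ρ h/(ρ_ref − ρ) = 2.7 × 2666 m/(2.75 − 2.7) = 144000 m.

144000 m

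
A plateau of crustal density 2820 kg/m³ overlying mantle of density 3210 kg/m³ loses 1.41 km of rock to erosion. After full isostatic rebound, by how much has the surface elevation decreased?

0.171 km

Rebound u = e ρ_c/ρ_m = 1.41 km × 2820/3210 = 1.239 km.
Net surface drop = e − u = 1.41 km − 1.239 km = e (ρ_m − ρ_c)/ρ_m = 0.171 km.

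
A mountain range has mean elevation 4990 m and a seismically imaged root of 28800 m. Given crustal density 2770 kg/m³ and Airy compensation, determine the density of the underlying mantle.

Airy balance: ρ_c h = (ρ_m − ρ_c) r → ρ_m = ρ_c (1 + h/r).
ρ_m = 2770 × (1 + 4990 m/28800 m) = 3250 kg/m³.

3250 kg/m³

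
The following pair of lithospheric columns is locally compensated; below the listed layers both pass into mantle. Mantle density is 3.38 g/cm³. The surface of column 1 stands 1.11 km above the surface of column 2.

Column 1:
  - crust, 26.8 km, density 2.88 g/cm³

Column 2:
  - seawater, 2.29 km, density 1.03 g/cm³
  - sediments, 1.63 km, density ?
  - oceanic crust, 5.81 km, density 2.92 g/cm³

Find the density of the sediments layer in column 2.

2.4 g/cm³

Take the compensation level at the base of the deeper column (depth z_c below the surface of column 1) and equate Σ ρ_i t_i down to z_c; mantle fills any gap and the z_c terms cancel.
Column 1: 26.8×2.88 + (z_c − 26.8)×3.38
Column 2: 1.11×0 + 2.29×1.03 + 1.63×ρ + 5.81×2.92 + (z_c − 1.11 − 9.73)×3.38
The z_c×3.38 term appears on both sides and cancels. Collect the known terms of each column as K = Σ(ρt)_known − 3.38 × (depth of known layers): K_1 = 77.184 − 3.38×26.8 = −13.4; K_2 = 19.3239 − 3.38×(1.11 + 9.73) = −17.3153.
Balance: K_1 = K_2 + 1.63×ρ, so ρ = (K_1 − K_2)/1.63 = 3.9153/1.63 = 2.4 g/cm³.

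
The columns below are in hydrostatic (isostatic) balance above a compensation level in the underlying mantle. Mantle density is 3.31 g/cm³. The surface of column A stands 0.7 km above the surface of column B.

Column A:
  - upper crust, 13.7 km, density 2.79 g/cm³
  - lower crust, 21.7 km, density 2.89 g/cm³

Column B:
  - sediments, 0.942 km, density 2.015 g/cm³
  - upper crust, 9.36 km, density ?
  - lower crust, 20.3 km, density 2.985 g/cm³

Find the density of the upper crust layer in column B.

2.66 g/cm³

Take the compensation level at the base of the deeper column (depth z_c below the surface of column A) and equate Σ ρ_i t_i down to z_c; mantle fills any gap and the z_c terms cancel.
Column A: 13.7×2.79 + 21.7×2.89 + (z_c − 35.4)×3.31
Column B: 0.7×0 + 0.942×2.015 + 9.36×ρ + 20.3×2.985 + (z_c − 0.7 − 30.602)×3.31
The z_c×3.31 term appears on both sides and cancels. Collect the known terms of each column as K = Σ(ρt)_known − 3.31 × (depth of known layers): K_A = 100.936 − 3.31×35.4 = −16.238; K_B = 62.49363 − 3.31×(0.7 + 30.602) = −41.11599.
Balance: K_A = K_B + 9.36×ρ, so ρ = (K_A − K_B)/9.36 = 24.878/9.36 = 2.66 g/cm³.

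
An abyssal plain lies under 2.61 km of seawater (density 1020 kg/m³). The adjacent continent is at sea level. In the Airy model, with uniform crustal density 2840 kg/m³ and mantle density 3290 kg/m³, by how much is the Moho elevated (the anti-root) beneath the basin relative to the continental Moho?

For local isostatic compensation: replacing crust with seawater at the top is compensated by replacing crust with mantle at the base: d (ρ_c − ρ_w) = a (ρ_m − ρ_c).
a = d (ρ_c − ρ_w)/(ρ_m − ρ_c) = 2.61 km × 1820/450 = 10.6 km.

10.6 km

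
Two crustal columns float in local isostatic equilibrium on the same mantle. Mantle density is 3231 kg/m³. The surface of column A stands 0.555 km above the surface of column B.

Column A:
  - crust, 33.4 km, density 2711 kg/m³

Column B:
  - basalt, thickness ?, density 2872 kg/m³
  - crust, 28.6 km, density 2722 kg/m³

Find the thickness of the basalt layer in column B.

Take the compensation level at the base of the deeper column (depth z_c below the surface of column A) and equate Σ ρ_i t_i down to z_c; mantle fills any gap and the z_c terms cancel.
Column A: 33.4×2711 + (z_c − 33.4)×3231
Column B: 0.555×0 + x×2872 + 28.6×2722 + (z_c − 0.555 − 28.6 − x)×3231
The z_c×3231 term appears on both sides and cancels. Collect the known terms of each column as K = Σ(ρt)_known − 3231 × (depth of known layers): K_A = 90547.4 − 3231×33.4 = −17368; K_B = 77849.2 − 3231×(0.555 + 28.6) = −16350.605.
Balance: K_A = K_B − x×(3231 − 2872), so x = (K_B − K_A)/(3231 − 2872) = 1017.39/359 = 2.83 km.

2.83 km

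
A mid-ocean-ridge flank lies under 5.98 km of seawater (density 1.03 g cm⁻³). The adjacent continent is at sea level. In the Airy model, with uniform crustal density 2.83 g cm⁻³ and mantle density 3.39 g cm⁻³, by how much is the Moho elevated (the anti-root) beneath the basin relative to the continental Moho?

Balancing pressure at the compensation depth: replacing crust with seawater at the top is compensated by replacing crust with mantle at the base: d (ρ_c − ρ_w) = a (ρ_m − ρ_c).
a = d (ρ_c − ρ_w)/(ρ_m − ρ_c) = 5.98 km × 1.8/0.56 = 19.2 km.

19.2 km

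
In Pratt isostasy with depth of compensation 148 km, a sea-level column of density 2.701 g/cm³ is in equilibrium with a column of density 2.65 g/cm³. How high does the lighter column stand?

2.85 km

ρ_ref D = ρ (D + h) → h = D (ρ_ref − ρ)/ρ.
h = 148 km × (2.701 − 2.65)/2.65 = 2.85 km.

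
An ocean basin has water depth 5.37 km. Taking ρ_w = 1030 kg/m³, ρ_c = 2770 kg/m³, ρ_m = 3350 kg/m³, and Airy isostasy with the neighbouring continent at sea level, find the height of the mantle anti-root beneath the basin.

16.1 km

Equating mass per unit area of the two columns: replacing crust with seawater at the top is compensated by replacing crust with mantle at the base: d (ρ_c − ρ_w) = a (ρ_m − ρ_c).
a = d (ρ_c − ρ_w)/(ρ_m − ρ_c) = 5.37 km × 1740/580 = 16.1 km.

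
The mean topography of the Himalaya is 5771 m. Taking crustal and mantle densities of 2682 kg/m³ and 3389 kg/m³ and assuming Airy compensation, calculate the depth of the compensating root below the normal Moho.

For local isostatic compensation: the weight of the topography is balanced by the buoyancy of the root, ρ_c h = (ρ_m − ρ_c) r.
r = h · ρ_c / (ρ_m − ρ_c) = 5771 m × 2682 / (3389 − 2682) = 21900 m.

21900 m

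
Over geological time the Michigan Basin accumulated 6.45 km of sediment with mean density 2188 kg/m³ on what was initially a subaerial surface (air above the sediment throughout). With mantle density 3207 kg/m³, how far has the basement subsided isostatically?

Subaerial load: s = t ρ_sed / ρ_m = 6.45 km × 2188/3207 = 4.4 km.

4.4 km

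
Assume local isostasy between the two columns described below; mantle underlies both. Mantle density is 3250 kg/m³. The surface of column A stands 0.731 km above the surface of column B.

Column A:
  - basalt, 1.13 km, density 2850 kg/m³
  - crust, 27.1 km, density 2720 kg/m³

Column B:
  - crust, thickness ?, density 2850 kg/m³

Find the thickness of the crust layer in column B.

31.1 km

Take the compensation level at the base of the deeper column (depth z_c below the surface of column A) and equate Σ ρ_i t_i down to z_c; mantle fills any gap and the z_c terms cancel.
Column A: 1.13×2850 + 27.1×2720 + (z_c − 28.23)×3250
Column B: 0.731×0 + x×2850 + (z_c − 0.731 − 0 − x)×3250
The z_c×3250 term appears on both sides and cancels. Collect the known terms of each column as K = Σ(ρt)_known − 3250 × (depth of known layers): K_A = 76932.5 − 3250×28.23 = −14815; K_B = 0 − 3250×(0.731 + 0) = −2375.75.
Balance: K_A = K_B − x×(3250 − 2850), so x = (K_B − K_A)/(3250 − 2850) = 12439.2/400 = 31.1 km.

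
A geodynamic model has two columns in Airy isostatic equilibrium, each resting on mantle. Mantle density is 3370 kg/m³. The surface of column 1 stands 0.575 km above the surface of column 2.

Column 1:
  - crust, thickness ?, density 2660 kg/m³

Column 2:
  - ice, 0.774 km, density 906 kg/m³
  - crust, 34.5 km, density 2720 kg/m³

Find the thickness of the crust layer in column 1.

37 km

Take the compensation level at the base of the deeper column (depth z_c below the surface of column 1) and equate Σ ρ_i t_i down to z_c; mantle fills any gap and the z_c terms cancel.
Column 1: x×2660 + (z_c − 0 − x)×3370
Column 2: 0.575×0 + 0.774×906 + 34.5×2720 + (z_c − 0.575 − 35.274)×3370
The z_c×3370 term appears on both sides and cancels. Collect the known terms of each column as K = Σ(ρt)_known − 3370 × (depth of known layers): K_1 = 0 − 3370×0 = 0; K_2 = 94541.244 − 3370×(0.575 + 35.274) = −26269.886.
Balance: K_1 − x×(3370 − 2660) = K_2, so x = (K_1 − K_2)/(3370 − 2660) = 26269.9/710 = 37 km.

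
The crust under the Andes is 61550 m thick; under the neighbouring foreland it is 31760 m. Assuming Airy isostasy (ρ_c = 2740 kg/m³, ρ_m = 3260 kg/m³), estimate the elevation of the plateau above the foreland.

Excess crust Δ = 61550 m − 31760 m = 29790 m, split between elevation h and root r with h + r = Δ.
Airy balance ρ_c h = (ρ_m − ρ_c) r gives r = h ρ_c/(ρ_m − ρ_c), so h (1 + ρ_c/(ρ_m − ρ_c)) = Δ, i.e. h = Δ (ρ_m − ρ_c)/ρ_m.
h = 29790 m × 520/3260 = 4750 m.

4750 m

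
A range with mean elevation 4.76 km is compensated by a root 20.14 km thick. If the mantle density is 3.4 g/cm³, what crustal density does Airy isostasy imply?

2.75 g/cm³

ρ_c h = (ρ_m − ρ_c) r → ρ_c (h + r) = ρ_m r → ρ_c = ρ_m r / (h + r).
ρ_c = 3.4 × 20.14 km / (4.76 km + 20.14 km) = 2.75 g/cm³.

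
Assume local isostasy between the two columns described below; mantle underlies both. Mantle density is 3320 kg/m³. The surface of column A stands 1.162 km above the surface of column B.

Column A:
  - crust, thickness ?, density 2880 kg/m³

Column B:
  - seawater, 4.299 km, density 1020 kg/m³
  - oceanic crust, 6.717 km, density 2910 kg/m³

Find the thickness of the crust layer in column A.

37.5 km

Take the compensation level at the base of the deeper column (depth z_c below the surface of column A) and equate Σ ρ_i t_i down to z_c; mantle fills any gap and the z_c terms cancel.
Column A: x×2880 + (z_c − 0 − x)×3320
Column B: 1.162×0 + 4.299×1020 + 6.717×2910 + (z_c − 1.162 − 11.016)×3320
The z_c×3320 term appears on both sides and cancels. Collect the known terms of each column as K = Σ(ρt)_known − 3320 × (depth of known layers): K_A = 0 − 3320×0 = 0; K_B = 23931.45 − 3320×(1.162 + 11.016) = −16499.51.
Balance: K_A − x×(3320 − 2880) = K_B, so x = (K_A − K_B)/(3320 − 2880) = 16499.5/440 = 37.5 km.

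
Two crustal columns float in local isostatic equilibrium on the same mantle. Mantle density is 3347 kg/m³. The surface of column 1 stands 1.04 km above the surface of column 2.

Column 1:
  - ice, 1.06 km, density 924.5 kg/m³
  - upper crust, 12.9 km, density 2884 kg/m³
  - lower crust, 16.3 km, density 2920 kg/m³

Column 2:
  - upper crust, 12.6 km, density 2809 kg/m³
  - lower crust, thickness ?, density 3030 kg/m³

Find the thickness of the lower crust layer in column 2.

16.5 km

Take the compensation level at the base of the deeper column (depth z_c below the surface of column 1) and equate Σ ρ_i t_i down to z_c; mantle fills any gap and the z_c terms cancel.
Column 1: 1.06×924.5 + 12.9×2884 + 16.3×2920 + (z_c − 30.26)×3347
Column 2: 1.04×0 + 12.6×2809 + x×3030 + (z_c − 1.04 − 12.6 − x)×3347
The z_c×3347 term appears on both sides and cancels. Collect the known terms of each column as K = Σ(ρt)_known − 3347 × (depth of known layers): K_1 = 85779.57 − 3347×30.26 = −15500.65; K_2 = 35393.4 − 3347×(1.04 + 12.6) = −10259.68.
Balance: K_1 = K_2 − x×(3347 − 3030), so x = (K_2 − K_1)/(3347 − 3030) = 5240.97/317 = 16.5 km.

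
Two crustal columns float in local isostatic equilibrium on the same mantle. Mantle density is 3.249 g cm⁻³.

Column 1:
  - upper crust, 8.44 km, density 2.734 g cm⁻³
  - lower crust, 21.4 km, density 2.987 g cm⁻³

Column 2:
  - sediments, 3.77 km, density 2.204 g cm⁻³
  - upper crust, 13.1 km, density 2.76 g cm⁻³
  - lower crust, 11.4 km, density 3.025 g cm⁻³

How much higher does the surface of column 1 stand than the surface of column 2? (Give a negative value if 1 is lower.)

−0.907 km

For any compensation level in the mantle, the mantle terms cancel and isostasy reduces to e = (Σt_1 − Σt_2) − (Σ(ρt)_1 − Σ(ρt)_2) / ρ_m.
Σt_1 = 29.84 km; Σt_2 = 28.27 km; Σ(ρt)_1 = 86.99676; Σ(ρt)_2 = 78.95008 (in km·g cm⁻³).
e = (29.84 − 28.27) − (86.99676 − 78.95008) / 3.249 = −0.907 km.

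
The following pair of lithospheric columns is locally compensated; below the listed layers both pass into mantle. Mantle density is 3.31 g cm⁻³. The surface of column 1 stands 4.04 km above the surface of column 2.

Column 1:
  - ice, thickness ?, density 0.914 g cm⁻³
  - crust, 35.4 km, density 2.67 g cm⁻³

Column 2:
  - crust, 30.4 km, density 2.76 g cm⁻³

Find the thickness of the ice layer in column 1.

Take the compensation level at the base of the deeper column (depth z_c below the surface of column 1) and equate Σ ρ_i t_i down to z_c; mantle fills any gap and the z_c terms cancel.
Column 1: x×0.914 + 35.4×2.67 + (z_c − 35.4 − x)×3.31
Column 2: 4.04×0 + 30.4×2.76 + (z_c − 4.04 − 30.4)×3.31
The z_c×3.31 term appears on both sides and cancels. Collect the known terms of each column as K = Σ(ρt)_known − 3.31 × (depth of known layers): K_1 = 94.518 − 3.31×35.4 = −22.656; K_2 = 83.904 − 3.31×(4.04 + 30.4) = −30.0924.
Balance: K_1 − x×(3.31 − 0.914) = K_2, so x = (K_1 − K_2)/(3.31 − 0.914) = 7.4364/2.396 = 3.1 km.

3.1 km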